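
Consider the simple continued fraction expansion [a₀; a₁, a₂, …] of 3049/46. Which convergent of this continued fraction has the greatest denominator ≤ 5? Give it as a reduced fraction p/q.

a_0 = 66: 66/1  (≤ bound)
a_1 = 3: 199/3  (≤ bound)
a_2 = 1: 265/4  (≤ bound)
a_3 = 1: 464/7  (> 5, stop)

265/4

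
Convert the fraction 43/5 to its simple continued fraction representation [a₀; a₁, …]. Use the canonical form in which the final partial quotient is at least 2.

[8; 1, 1, 2]

43 = 8·5 + 3, so a_0 = 8
5 = 1·3 + 2, so a_1 = 1
3 = 1·2 + 1, so a_2 = 1
2 = 2·1 + 0, so a_3 = 2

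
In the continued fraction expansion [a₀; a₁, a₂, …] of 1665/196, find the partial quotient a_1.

2

1665 ÷ 196 → quotient 8, remainder 97
196 ÷ 97 → quotient 2, remainder 2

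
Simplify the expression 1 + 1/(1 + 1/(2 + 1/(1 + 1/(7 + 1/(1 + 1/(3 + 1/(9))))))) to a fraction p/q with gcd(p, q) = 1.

Start with 9.
3 + 1/(9/1) = 3 + 1/9 = 28/9
1 + 1/(28/9) = 1 + 9/28 = 37/28
7 + 1/(37/28) = 7 + 28/37 = 287/37
1 + 1/(287/37) = 1 + 37/287 = 324/287
2 + 1/(324/287) = 2 + 287/324 = 935/324
1 + 1/(935/324) = 1 + 324/935 = 1259/935
1 + 1/(1259/935) = 1 + 935/1259 = 2194/1259

2194/1259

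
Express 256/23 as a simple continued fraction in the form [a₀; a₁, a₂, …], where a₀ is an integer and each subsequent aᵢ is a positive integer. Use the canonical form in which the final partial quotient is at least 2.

[11; 7, 1, 2]

256 = 11·23 + 3, so a_0 = 11
23 = 7·3 + 2, so a_1 = 7
3 = 1·2 + 1, so a_2 = 1
2 = 2·1 + 0, so a_3 = 2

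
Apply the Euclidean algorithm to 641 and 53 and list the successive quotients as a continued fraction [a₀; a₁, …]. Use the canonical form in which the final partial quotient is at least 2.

[12; 10, 1, 1, 2]

Repeatedly divide and take the remainder:
641 ÷ 53 → quotient 12, remainder 5
53 ÷ 5 → quotient 10, remainder 3
5 ÷ 3 → quotient 1, remainder 2
3 ÷ 2 → quotient 1, remainder 1
2 ÷ 1 → quotient 2, remainder 0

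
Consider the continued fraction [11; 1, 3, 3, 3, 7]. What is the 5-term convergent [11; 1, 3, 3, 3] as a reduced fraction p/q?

506/43

Starting at the tail and folding back:
Start with 3.
3 + 1/(3/1) = 3 + 1/3 = 10/3
3 + 1/(10/3) = 3 + 3/10 = 33/10
1 + 1/(33/10) = 1 + 10/33 = 43/33
11 + 1/(43/33) = 11 + 33/43 = 506/43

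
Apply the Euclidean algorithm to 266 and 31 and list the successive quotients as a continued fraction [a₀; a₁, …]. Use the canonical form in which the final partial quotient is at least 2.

[8; 1, 1, 2, 1, 1, 2]

Run the Euclidean algorithm, recording each quotient:
⌊266/31⌋ = 8, remainder 18
⌊31/18⌋ = 1, remainder 13
⌊18/13⌋ = 1, remainder 5
⌊13/5⌋ = 2, remainder 3
⌊5/3⌋ = 1, remainder 2
⌊3/2⌋ = 1, remainder 1
⌊2/1⌋ = 2, remainder 0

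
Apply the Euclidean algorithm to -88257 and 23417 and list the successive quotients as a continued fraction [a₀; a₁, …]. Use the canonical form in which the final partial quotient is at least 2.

Run the Euclidean algorithm, recording each quotient:
⌊-88257/23417⌋ = -4, remainder 5411
⌊23417/5411⌋ = 4, remainder 1773
⌊5411/1773⌋ = 3, remainder 92
⌊1773/92⌋ = 19, remainder 25
⌊92/25⌋ = 3, remainder 17
⌊25/17⌋ = 1, remainder 8
⌊17/8⌋ = 2, remainder 1
⌊8/1⌋ = 8, remainder 0

[-4; 4, 3, 19, 3, 1, 2, 8]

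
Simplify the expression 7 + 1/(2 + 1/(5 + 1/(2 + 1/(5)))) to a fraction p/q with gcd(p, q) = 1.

Start with 5.
2 + 1/(5/1) = 2 + 1/5 = 11/5
5 + 1/(11/5) = 5 + 5/11 = 60/11
2 + 1/(60/11) = 2 + 11/60 = 131/60
7 + 1/(131/60) = 7 + 60/131 = 977/131

977/131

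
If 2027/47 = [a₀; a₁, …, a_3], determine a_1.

2027 ÷ 47 → quotient 43, remainder 6
47 ÷ 6 → quotient 7, remainder 5

7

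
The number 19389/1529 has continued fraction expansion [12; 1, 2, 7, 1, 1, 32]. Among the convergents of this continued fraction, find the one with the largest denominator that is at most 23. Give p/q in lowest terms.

a_0 = 12: 12/1  (≤ bound)
a_1 = 1: 13/1  (≤ bound)
a_2 = 2: 38/3  (≤ bound)
a_3 = 7: 279/22  (≤ bound)
a_4 = 1: 317/25  (> 23, stop)

279/22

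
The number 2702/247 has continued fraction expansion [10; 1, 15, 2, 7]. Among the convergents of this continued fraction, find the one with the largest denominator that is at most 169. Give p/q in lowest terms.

a_0 = 10: 10/1  (≤ bound)
a_1 = 1: 11/1  (≤ bound)
a_2 = 15: 175/16  (≤ bound)
a_3 = 2: 361/33  (≤ bound)
a_4 = 7: 2702/247  (> 169, stop)

361/33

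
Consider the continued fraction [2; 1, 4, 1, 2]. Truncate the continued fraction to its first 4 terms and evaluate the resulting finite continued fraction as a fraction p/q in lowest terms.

a_0 = 2: 2/1
a_1 = 1: 3/1
a_2 = 4: 14/5
a_3 = 1: 17/6

17/6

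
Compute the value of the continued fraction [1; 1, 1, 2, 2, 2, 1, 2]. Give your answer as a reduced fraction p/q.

a_0 = 1: 1/1
a_1 = 1: 2/1
a_2 = 1: 3/2
a_3 = 2: 8/5
a_4 = 2: 19/12
a_5 = 2: 46/29
a_6 = 1: 65/41
a_7 = 2: 176/111

176/111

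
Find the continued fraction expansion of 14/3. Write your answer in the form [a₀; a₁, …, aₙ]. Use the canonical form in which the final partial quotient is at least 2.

[4; 1, 2]

Repeatedly divide and take the remainder:
⌊14/3⌋ = 4, remainder 2
⌊3/2⌋ = 1, remainder 1
⌊2/1⌋ = 2, remainder 0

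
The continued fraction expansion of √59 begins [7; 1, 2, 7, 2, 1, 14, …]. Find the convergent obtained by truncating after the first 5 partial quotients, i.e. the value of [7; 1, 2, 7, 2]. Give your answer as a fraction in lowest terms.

361/47

a_0 = 7: 7/1
a_1 = 1: 8/1
a_2 = 2: 23/3
a_3 = 7: 169/22
a_4 = 2: 361/47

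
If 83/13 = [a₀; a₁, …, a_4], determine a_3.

Repeatedly divide and take the remainder:
⌊83/13⌋ = 6, remainder 5
⌊13/5⌋ = 2, remainder 3
⌊5/3⌋ = 1, remainder 2
⌊3/2⌋ = 1, remainder 1

1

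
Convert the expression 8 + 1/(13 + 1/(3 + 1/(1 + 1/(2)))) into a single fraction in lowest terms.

Start with 2.
1 + 1/(2/1) = 1 + 1/2 = 3/2
3 + 1/(3/2) = 3 + 2/3 = 11/3
13 + 1/(11/3) = 13 + 3/11 = 146/11
8 + 1/(146/11) = 8 + 11/146 = 1179/146

1179/146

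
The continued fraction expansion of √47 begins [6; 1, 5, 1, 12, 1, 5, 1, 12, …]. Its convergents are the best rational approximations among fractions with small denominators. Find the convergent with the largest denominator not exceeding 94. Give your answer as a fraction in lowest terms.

617/90

a_0 = 6: 6/1  (≤ bound)
a_1 = 1: 7/1  (≤ bound)
a_2 = 5: 41/6  (≤ bound)
a_3 = 1: 48/7  (≤ bound)
a_4 = 12: 617/90  (≤ bound)
a_5 = 1: 665/97  (> 94, stop)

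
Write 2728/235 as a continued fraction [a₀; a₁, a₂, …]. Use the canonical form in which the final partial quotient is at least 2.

Repeatedly divide and take the remainder:
2728 = 11·235 + 143, so a_0 = 11
235 = 1·143 + 92, so a_1 = 1
143 = 1·92 + 51, so a_2 = 1
92 = 1·51 + 41, so a_3 = 1
51 = 1·41 + 10, so a_4 = 1
41 = 4·10 + 1, so a_5 = 4
10 = 10·1 + 0, so a_6 = 10

[11; 1, 1, 1, 1, 4, 10]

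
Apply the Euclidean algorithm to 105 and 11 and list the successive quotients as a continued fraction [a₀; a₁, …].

[9; 1, 1, 5]

105 ÷ 11 → quotient 9, remainder 6
11 ÷ 6 → quotient 1, remainder 5
6 ÷ 5 → quotient 1, remainder 1
5 ÷ 1 → quotient 5, remainder 0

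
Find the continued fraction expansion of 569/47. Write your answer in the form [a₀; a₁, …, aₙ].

[12; 9, 2, 2]

⌊569/47⌋ = 12, remainder 5
⌊47/5⌋ = 9, remainder 2
⌊5/2⌋ = 2, remainder 1
⌊2/1⌋ = 2, remainder 0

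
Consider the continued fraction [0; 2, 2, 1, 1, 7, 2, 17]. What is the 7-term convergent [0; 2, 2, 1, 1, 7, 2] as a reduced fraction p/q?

Start with 2.
7 + 1/(2/1) = 7 + 1/2 = 15/2
1 + 1/(15/2) = 1 + 2/15 = 17/15
1 + 1/(17/15) = 1 + 15/17 = 32/17
2 + 1/(32/17) = 2 + 17/32 = 81/32
2 + 1/(81/32) = 2 + 32/81 = 194/81
0 + 1/(194/81) = 0 + 81/194 = 81/194

81/194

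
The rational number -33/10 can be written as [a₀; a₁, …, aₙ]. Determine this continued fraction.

[-4; 1, 2, 3]

Run the Euclidean algorithm, recording each quotient:
⌊-33/10⌋ = -4, remainder 7
⌊10/7⌋ = 1, remainder 3
⌊7/3⌋ = 2, remainder 1
⌊3/1⌋ = 3, remainder 0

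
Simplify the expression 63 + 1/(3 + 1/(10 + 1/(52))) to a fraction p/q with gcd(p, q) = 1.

Use the convergent recurrence hₖ = aₖ·hₖ₋₁ + hₖ₋₂ (and likewise for the denominators kₖ):
a_0 = 63: 63/1
a_1 = 3: 190/3
a_2 = 10: 1963/31
a_3 = 52: 102266/1615

102266/1615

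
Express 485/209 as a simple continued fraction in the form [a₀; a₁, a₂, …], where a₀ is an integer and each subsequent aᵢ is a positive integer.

Run the Euclidean algorithm, recording each quotient:
⌊485/209⌋ = 2, remainder 67
⌊209/67⌋ = 3, remainder 8
⌊67/8⌋ = 8, remainder 3
⌊8/3⌋ = 2, remainder 2
⌊3/2⌋ = 1, remainder 1
⌊2/1⌋ = 2, remainder 0

[2; 3, 8, 2, 1, 2]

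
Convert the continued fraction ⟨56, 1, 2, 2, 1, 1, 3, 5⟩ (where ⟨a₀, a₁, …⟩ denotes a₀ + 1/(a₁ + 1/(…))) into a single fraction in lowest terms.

18259/322

Use the convergent recurrence hₖ = aₖ·hₖ₋₁ + hₖ₋₂ (and likewise for the denominators kₖ):
a_0 = 56: 56/1
a_1 = 1: 57/1
a_2 = 2: 170/3
a_3 = 2: 397/7
a_4 = 1: 567/10
a_5 = 1: 964/17
a_6 = 3: 3459/61
a_7 = 5: 18259/322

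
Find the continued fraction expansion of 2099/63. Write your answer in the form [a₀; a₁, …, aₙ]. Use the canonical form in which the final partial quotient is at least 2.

Run the Euclidean algorithm, recording each quotient:
2099 ÷ 63 → quotient 33, remainder 20
63 ÷ 20 → quotient 3, remainder 3
20 ÷ 3 → quotient 6, remainder 2
3 ÷ 2 → quotient 1, remainder 1
2 ÷ 1 → quotient 2, remainder 0

[33; 3, 6, 1, 2]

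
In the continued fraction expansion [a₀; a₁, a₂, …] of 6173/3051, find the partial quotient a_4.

2

6173 = 2·3051 + 71, so a_0 = 2
3051 = 42·71 + 69, so a_1 = 42
71 = 1·69 + 2, so a_2 = 1
69 = 34·2 + 1, so a_3 = 34
2 = 2·1 + 0, so a_4 = 2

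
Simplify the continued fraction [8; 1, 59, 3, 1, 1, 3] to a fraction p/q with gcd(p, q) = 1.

13538/1507

Compute successive convergents:
a_0 = 8: 8/1
a_1 = 1: 9/1
a_2 = 59: 539/60
a_3 = 3: 1626/181
a_4 = 1: 2165/241
a_5 = 1: 3791/422
a_6 = 3: 13538/1507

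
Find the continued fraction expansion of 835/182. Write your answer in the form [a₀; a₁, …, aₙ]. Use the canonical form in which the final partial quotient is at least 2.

⌊835/182⌋ = 4, remainder 107
⌊182/107⌋ = 1, remainder 75
⌊107/75⌋ = 1, remainder 32
⌊75/32⌋ = 2, remainder 11
⌊32/11⌋ = 2, remainder 10
⌊11/10⌋ = 1, remainder 1
⌊10/1⌋ = 10, remainder 0

[4; 1, 1, 2, 2, 1, 10]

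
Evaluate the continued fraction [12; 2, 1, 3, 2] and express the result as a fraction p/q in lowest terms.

a_0 = 12: 12/1
a_1 = 2: 25/2
a_2 = 1: 37/3
a_3 = 3: 136/11
a_4 = 2: 309/25

309/25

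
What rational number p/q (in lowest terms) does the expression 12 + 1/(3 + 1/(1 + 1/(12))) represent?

Start with 12.
1 + 1/(12/1) = 1 + 1/12 = 13/12
3 + 1/(13/12) = 3 + 12/13 = 51/13
12 + 1/(51/13) = 12 + 13/51 = 625/51

625/51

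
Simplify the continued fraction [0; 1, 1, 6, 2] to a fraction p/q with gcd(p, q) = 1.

a_0 = 0: 0/1
a_1 = 1: 1/1
a_2 = 1: 1/2
a_3 = 6: 7/13
a_4 = 2: 15/28

15/28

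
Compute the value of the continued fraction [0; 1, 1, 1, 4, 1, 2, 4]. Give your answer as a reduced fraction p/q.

135/209

Build up convergents one term at a time:
a_0 = 0: 0/1
a_1 = 1: 1/1
a_2 = 1: 1/2
a_3 = 1: 2/3
a_4 = 4: 9/14
a_5 = 1: 11/17
a_6 = 2: 31/48
a_7 = 4: 135/209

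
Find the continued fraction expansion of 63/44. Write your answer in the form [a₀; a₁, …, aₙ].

[1; 2, 3, 6]

Apply division with remainder until the remainder is 0:
63 = 1·44 + 19, so a_0 = 1
44 = 2·19 + 6, so a_1 = 2
19 = 3·6 + 1, so a_2 = 3
6 = 6·1 + 0, so a_3 = 6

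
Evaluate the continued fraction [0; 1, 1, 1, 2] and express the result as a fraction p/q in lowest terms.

5/8

Start with 2.
1 + 1/(2/1) = 1 + 1/2 = 3/2
1 + 1/(3/2) = 1 + 2/3 = 5/3
1 + 1/(5/3) = 1 + 3/5 = 8/5
0 + 1/(8/5) = 0 + 5/8 = 5/8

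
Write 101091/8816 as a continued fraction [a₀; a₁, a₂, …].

[11; 2, 7, 45, 13]

Apply division with remainder until the remainder is 0:
101091 = 11·8816 + 4115, so a_0 = 11
8816 = 2·4115 + 586, so a_1 = 2
4115 = 7·586 + 13, so a_2 = 7
586 = 45·13 + 1, so a_3 = 45
13 = 13·1 + 0, so a_4 = 13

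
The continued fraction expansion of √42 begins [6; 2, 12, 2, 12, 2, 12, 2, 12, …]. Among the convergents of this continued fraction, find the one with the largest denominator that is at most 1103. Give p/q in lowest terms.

4206/649

List convergents until the denominator exceeds the bound:
a_0 = 6: 6/1  (≤ bound)
a_1 = 2: 13/2  (≤ bound)
a_2 = 12: 162/25  (≤ bound)
a_3 = 2: 337/52  (≤ bound)
a_4 = 12: 4206/649  (≤ bound)
a_5 = 2: 8749/1350  (> 1103, stop)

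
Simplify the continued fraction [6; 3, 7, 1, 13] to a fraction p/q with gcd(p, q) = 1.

a_0 = 6: 6/1
a_1 = 3: 19/3
a_2 = 7: 139/22
a_3 = 1: 158/25
a_4 = 13: 2193/347

2193/347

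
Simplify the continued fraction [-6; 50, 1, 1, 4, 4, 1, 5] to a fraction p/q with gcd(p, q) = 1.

Start with 5.
1 + 1/(5/1) = 1 + 1/5 = 6/5
4 + 1/(6/5) = 4 + 5/6 = 29/6
4 + 1/(29/6) = 4 + 6/29 = 122/29
1 + 1/(122/29) = 1 + 29/122 = 151/122
1 + 1/(151/122) = 1 + 122/151 = 273/151
50 + 1/(273/151) = 50 + 151/273 = 13801/273
-6 + 1/(13801/273) = -6 + 273/13801 = -82533/13801

-82533/13801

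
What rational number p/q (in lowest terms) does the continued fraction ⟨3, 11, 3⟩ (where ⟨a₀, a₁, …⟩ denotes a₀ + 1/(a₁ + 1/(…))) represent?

a_0 = 3: 3/1
a_1 = 11: 34/11
a_2 = 3: 105/34

105/34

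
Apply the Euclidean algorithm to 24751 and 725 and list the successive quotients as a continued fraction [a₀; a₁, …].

[34; 7, 5, 1, 1, 1, 1, 3]

Repeatedly divide and take the remainder:
24751 ÷ 725 → quotient 34, remainder 101
725 ÷ 101 → quotient 7, remainder 18
101 ÷ 18 → quotient 5, remainder 11
18 ÷ 11 → quotient 1, remainder 7
11 ÷ 7 → quotient 1, remainder 4
7 ÷ 4 → quotient 1, remainder 3
4 ÷ 3 → quotient 1, remainder 1
3 ÷ 1 → quotient 3, remainder 0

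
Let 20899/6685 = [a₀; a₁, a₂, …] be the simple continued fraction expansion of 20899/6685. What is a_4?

⌊20899/6685⌋ = 3, remainder 844
⌊6685/844⌋ = 7, remainder 777
⌊844/777⌋ = 1, remainder 67
⌊777/67⌋ = 11, remainder 40
⌊67/40⌋ = 1, remainder 27

1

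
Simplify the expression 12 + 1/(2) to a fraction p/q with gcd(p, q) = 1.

a_0 = 12: 12/1
a_1 = 2: 25/2

25/2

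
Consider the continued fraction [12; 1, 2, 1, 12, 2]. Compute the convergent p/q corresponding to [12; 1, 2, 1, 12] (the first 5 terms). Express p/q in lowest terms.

a_0 = 12: 12/1
a_1 = 1: 13/1
a_2 = 2: 38/3
a_3 = 1: 51/4
a_4 = 12: 650/51

650/51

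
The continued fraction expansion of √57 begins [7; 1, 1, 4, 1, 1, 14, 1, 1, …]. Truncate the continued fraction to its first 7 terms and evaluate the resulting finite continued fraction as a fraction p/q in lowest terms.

Start with 14.
1 + 1/(14/1) = 1 + 1/14 = 15/14
1 + 1/(15/14) = 1 + 14/15 = 29/15
4 + 1/(29/15) = 4 + 15/29 = 131/29
1 + 1/(131/29) = 1 + 29/131 = 160/131
1 + 1/(160/131) = 1 + 131/160 = 291/160
7 + 1/(291/160) = 7 + 160/291 = 2197/291

2197/291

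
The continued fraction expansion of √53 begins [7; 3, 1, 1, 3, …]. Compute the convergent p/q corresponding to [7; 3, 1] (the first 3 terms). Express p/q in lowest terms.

29/4

Start with 1.
3 + 1/(1/1) = 3 + 1/1 = 4/1
7 + 1/(4/1) = 7 + 1/4 = 29/4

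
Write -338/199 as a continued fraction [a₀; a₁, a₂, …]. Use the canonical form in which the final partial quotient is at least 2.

[-2; 3, 3, 6, 3]

Run the Euclidean algorithm, recording each quotient:
-338 = -2·199 + 60, so a_0 = -2
199 = 3·60 + 19, so a_1 = 3
60 = 3·19 + 3, so a_2 = 3
19 = 6·3 + 1, so a_3 = 6
3 = 3·1 + 0, so a_4 = 3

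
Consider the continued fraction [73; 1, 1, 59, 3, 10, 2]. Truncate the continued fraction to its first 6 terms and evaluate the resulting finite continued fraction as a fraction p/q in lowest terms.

a_0 = 73: 73/1
a_1 = 1: 74/1
a_2 = 1: 147/2
a_3 = 59: 8747/119
a_4 = 3: 26388/359
a_5 = 10: 272627/3709

272627/3709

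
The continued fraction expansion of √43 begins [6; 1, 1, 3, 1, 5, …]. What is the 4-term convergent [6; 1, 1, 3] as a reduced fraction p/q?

46/7

Compute successive convergents:
a_0 = 6: 6/1
a_1 = 1: 7/1
a_2 = 1: 13/2
a_3 = 3: 46/7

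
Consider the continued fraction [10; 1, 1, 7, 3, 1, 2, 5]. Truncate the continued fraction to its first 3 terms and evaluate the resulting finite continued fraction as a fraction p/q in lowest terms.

Build up convergents one term at a time:
a_0 = 10: 10/1
a_1 = 1: 11/1
a_2 = 1: 21/2

21/2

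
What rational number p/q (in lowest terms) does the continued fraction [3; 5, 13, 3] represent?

649/203

a_0 = 3: 3/1
a_1 = 5: 16/5
a_2 = 13: 211/66
a_3 = 3: 649/203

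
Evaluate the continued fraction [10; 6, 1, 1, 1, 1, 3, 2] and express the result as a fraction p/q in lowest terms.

a_0 = 10: 10/1
a_1 = 6: 61/6
a_2 = 1: 71/7
a_3 = 1: 132/13
a_4 = 1: 203/20
a_5 = 1: 335/33
a_6 = 3: 1208/119
a_7 = 2: 2751/271

2751/271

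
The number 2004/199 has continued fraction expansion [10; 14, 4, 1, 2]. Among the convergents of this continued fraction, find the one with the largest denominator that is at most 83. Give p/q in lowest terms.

715/71

List convergents until the denominator exceeds the bound:
a_0 = 10: 10/1  (≤ bound)
a_1 = 14: 141/14  (≤ bound)
a_2 = 4: 574/57  (≤ bound)
a_3 = 1: 715/71  (≤ bound)
a_4 = 2: 2004/199  (> 83, stop)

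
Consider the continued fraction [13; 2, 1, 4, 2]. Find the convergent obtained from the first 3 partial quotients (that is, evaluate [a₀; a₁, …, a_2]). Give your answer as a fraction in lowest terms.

40/3

a_0 = 13: 13/1
a_1 = 2: 27/2
a_2 = 1: 40/3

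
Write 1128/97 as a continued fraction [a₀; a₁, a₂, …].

[11; 1, 1, 1, 2, 3, 1, 2]

Apply division with remainder until the remainder is 0:
1128 ÷ 97 → quotient 11, remainder 61
97 ÷ 61 → quotient 1, remainder 36
61 ÷ 36 → quotient 1, remainder 25
36 ÷ 25 → quotient 1, remainder 11
25 ÷ 11 → quotient 2, remainder 3
11 ÷ 3 → quotient 3, remainder 2
3 ÷ 2 → quotient 1, remainder 1
2 ÷ 1 → quotient 2, remainder 0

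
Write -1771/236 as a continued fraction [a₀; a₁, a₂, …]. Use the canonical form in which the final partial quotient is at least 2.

⌊-1771/236⌋ = -8, remainder 117
⌊236/117⌋ = 2, remainder 2
⌊117/2⌋ = 58, remainder 1
⌊2/1⌋ = 2, remainder 0

[-8; 2, 58, 2]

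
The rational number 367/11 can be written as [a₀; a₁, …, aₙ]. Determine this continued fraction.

[33; 2, 1, 3]

367 = 33·11 + 4, so a_0 = 33
11 = 2·4 + 3, so a_1 = 2
4 = 1·3 + 1, so a_2 = 1
3 = 3·1 + 0, so a_3 = 3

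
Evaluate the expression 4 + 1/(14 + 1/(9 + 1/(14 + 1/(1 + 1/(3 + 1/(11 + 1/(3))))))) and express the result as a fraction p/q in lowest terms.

1068290/262423

Start with 3.
11 + 1/(3/1) = 11 + 1/3 = 34/3
3 + 1/(34/3) = 3 + 3/34 = 105/34
1 + 1/(105/34) = 1 + 34/105 = 139/105
14 + 1/(139/105) = 14 + 105/139 = 2051/139
9 + 1/(2051/139) = 9 + 139/2051 = 18598/2051
14 + 1/(18598/2051) = 14 + 2051/18598 = 262423/18598
4 + 1/(262423/18598) = 4 + 18598/262423 = 1068290/262423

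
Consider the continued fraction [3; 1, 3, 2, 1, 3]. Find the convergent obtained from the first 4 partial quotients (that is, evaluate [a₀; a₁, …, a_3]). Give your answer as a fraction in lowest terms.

34/9

Start with 2.
3 + 1/(2/1) = 3 + 1/2 = 7/2
1 + 1/(7/2) = 1 + 2/7 = 9/7
3 + 1/(9/7) = 3 + 7/9 = 34/9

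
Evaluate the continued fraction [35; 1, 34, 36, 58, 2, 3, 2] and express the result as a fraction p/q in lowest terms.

a_0 = 35: 35/1
a_1 = 1: 36/1
a_2 = 34: 1259/35
a_3 = 36: 45360/1261
a_4 = 58: 2632139/73173
a_5 = 2: 5309638/147607
a_6 = 3: 18561053/515994
a_7 = 2: 42431744/1179595

42431744/1179595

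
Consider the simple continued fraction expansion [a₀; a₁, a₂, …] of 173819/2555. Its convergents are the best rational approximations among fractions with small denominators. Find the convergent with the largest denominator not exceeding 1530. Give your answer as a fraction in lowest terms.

a_0 = 68: 68/1  (≤ bound)
a_1 = 32: 2177/32  (≤ bound)
a_2 = 2: 4422/65  (≤ bound)
a_3 = 1: 6599/97  (≤ bound)
a_4 = 12: 83610/1229  (≤ bound)
a_5 = 2: 173819/2555  (> 1530, stop)

83610/1229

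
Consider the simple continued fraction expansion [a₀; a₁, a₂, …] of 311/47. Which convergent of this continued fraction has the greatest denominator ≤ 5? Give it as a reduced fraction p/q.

33/5

List convergents until the denominator exceeds the bound:
a_0 = 6: 6/1  (≤ bound)
a_1 = 1: 7/1  (≤ bound)
a_2 = 1: 13/2  (≤ bound)
a_3 = 1: 20/3  (≤ bound)
a_4 = 1: 33/5  (≤ bound)
a_5 = 1: 53/8  (> 5, stop)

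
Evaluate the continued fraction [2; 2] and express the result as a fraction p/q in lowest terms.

Use the convergent recurrence hₖ = aₖ·hₖ₋₁ + hₖ₋₂ (and likewise for the denominators kₖ):
a_0 = 2: 2/1
a_1 = 2: 5/2

5/2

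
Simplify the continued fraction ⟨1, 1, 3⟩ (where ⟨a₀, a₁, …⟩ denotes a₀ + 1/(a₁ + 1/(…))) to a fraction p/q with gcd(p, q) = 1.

7/4

Start with 3.
1 + 1/(3/1) = 1 + 1/3 = 4/3
1 + 1/(4/3) = 1 + 3/4 = 7/4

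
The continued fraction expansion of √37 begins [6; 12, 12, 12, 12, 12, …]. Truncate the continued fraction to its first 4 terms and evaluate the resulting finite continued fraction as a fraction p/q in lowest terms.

10657/1752

Build up convergents one term at a time:
a_0 = 6: 6/1
a_1 = 12: 73/12
a_2 = 12: 882/145
a_3 = 12: 10657/1752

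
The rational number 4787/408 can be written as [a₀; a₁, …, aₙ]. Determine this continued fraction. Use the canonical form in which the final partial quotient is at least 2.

[11; 1, 2, 1, 2, 1, 8, 3]

4787 = 11·408 + 299, so a_0 = 11
408 = 1·299 + 109, so a_1 = 1
299 = 2·109 + 81, so a_2 = 2
109 = 1·81 + 28, so a_3 = 1
81 = 2·28 + 25, so a_4 = 2
28 = 1·25 + 3, so a_5 = 1
25 = 8·3 + 1, so a_6 = 8
3 = 3·1 + 0, so a_7 = 3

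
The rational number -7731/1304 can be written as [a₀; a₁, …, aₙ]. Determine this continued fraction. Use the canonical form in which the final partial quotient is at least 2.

[-6; 14, 46, 2]

-7731 ÷ 1304 → quotient -6, remainder 93
1304 ÷ 93 → quotient 14, remainder 2
93 ÷ 2 → quotient 46, remainder 1
2 ÷ 1 → quotient 2, remainder 0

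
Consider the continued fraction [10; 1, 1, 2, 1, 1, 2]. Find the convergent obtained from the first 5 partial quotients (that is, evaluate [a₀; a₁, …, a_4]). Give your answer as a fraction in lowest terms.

Start with 1.
2 + 1/(1/1) = 2 + 1/1 = 3/1
1 + 1/(3/1) = 1 + 1/3 = 4/3
1 + 1/(4/3) = 1 + 3/4 = 7/4
10 + 1/(7/4) = 10 + 4/7 = 74/7

74/7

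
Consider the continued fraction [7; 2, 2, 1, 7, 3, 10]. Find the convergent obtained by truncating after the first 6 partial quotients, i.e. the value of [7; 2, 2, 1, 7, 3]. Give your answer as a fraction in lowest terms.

1255/169

Use the convergent recurrence hₖ = aₖ·hₖ₋₁ + hₖ₋₂ (and likewise for the denominators kₖ):
a_0 = 7: 7/1
a_1 = 2: 15/2
a_2 = 2: 37/5
a_3 = 1: 52/7
a_4 = 7: 401/54
a_5 = 3: 1255/169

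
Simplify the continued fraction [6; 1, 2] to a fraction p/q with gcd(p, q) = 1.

20/3

Start with 2.
1 + 1/(2/1) = 1 + 1/2 = 3/2
6 + 1/(3/2) = 6 + 2/3 = 20/3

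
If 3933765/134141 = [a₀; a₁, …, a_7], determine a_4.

Repeatedly divide and take the remainder:
⌊3933765/134141⌋ = 29, remainder 43676
⌊134141/43676⌋ = 3, remainder 3113
⌊43676/3113⌋ = 14, remainder 94
⌊3113/94⌋ = 33, remainder 11
⌊94/11⌋ = 8, remainder 6

8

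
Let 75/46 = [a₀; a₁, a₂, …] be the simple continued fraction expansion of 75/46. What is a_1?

Run the Euclidean algorithm, recording each quotient:
⌊75/46⌋ = 1, remainder 29
⌊46/29⌋ = 1, remainder 17

1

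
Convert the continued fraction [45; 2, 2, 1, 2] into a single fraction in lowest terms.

a_0 = 45: 45/1
a_1 = 2: 91/2
a_2 = 2: 227/5
a_3 = 1: 318/7
a_4 = 2: 863/19

863/19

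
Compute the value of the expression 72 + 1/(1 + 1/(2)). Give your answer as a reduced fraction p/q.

218/3

Starting at the tail and folding back:
Start with 2.
1 + 1/(2/1) = 1 + 1/2 = 3/2
72 + 1/(3/2) = 72 + 2/3 = 218/3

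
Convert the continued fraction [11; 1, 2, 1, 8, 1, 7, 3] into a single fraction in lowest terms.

Start with 3.
7 + 1/(3/1) = 7 + 1/3 = 22/3
1 + 1/(22/3) = 1 + 3/22 = 25/22
8 + 1/(25/22) = 8 + 22/25 = 222/25
1 + 1/(222/25) = 1 + 25/222 = 247/222
2 + 1/(247/222) = 2 + 222/247 = 716/247
1 + 1/(716/247) = 1 + 247/716 = 963/716
11 + 1/(963/716) = 11 + 716/963 = 11309/963

11309/963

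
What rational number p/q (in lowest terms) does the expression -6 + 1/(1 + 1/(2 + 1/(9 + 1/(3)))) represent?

Compute successive convergents:
a_0 = -6: -6/1
a_1 = 1: -5/1
a_2 = 2: -16/3
a_3 = 9: -149/28
a_4 = 3: -463/87

-463/87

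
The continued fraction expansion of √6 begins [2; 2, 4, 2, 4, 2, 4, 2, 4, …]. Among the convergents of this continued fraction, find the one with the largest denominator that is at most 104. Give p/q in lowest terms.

List convergents until the denominator exceeds the bound:
a_0 = 2: 2/1  (≤ bound)
a_1 = 2: 5/2  (≤ bound)
a_2 = 4: 22/9  (≤ bound)
a_3 = 2: 49/20  (≤ bound)
a_4 = 4: 218/89  (≤ bound)
a_5 = 2: 485/198  (> 104, stop)

218/89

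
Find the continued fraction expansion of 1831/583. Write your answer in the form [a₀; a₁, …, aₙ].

[3; 7, 9, 9]

Repeatedly divide and take the remainder:
⌊1831/583⌋ = 3, remainder 82
⌊583/82⌋ = 7, remainder 9
⌊82/9⌋ = 9, remainder 1
⌊9/1⌋ = 9, remainder 0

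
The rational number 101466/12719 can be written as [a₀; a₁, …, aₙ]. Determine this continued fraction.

[7; 1, 43, 2, 8, 2, 3, 2]

101466 ÷ 12719 → quotient 7, remainder 12433
12719 ÷ 12433 → quotient 1, remainder 286
12433 ÷ 286 → quotient 43, remainder 135
286 ÷ 135 → quotient 2, remainder 16
135 ÷ 16 → quotient 8, remainder 7
16 ÷ 7 → quotient 2, remainder 2
7 ÷ 2 → quotient 3, remainder 1
2 ÷ 1 → quotient 2, remainder 0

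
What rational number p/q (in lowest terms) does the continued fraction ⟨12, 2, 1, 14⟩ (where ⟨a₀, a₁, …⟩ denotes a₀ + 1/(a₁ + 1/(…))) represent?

543/44

a_0 = 12: 12/1
a_1 = 2: 25/2
a_2 = 1: 37/3
a_3 = 14: 543/44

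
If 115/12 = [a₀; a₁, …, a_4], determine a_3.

115 ÷ 12 → quotient 9, remainder 7
12 ÷ 7 → quotient 1, remainder 5
7 ÷ 5 → quotient 1, remainder 2
5 ÷ 2 → quotient 2, remainder 1

2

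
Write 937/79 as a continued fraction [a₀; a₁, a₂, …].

⌊937/79⌋ = 11, remainder 68
⌊79/68⌋ = 1, remainder 11
⌊68/11⌋ = 6, remainder 2
⌊11/2⌋ = 5, remainder 1
⌊2/1⌋ = 2, remainder 0

[11; 1, 6, 5, 2]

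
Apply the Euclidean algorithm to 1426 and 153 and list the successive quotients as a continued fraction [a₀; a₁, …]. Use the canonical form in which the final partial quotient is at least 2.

1426 = 9·153 + 49, so a_0 = 9
153 = 3·49 + 6, so a_1 = 3
49 = 8·6 + 1, so a_2 = 8
6 = 6·1 + 0, so a_3 = 6

[9; 3, 8, 6]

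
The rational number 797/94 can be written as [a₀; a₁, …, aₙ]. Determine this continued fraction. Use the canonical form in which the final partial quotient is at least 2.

797 = 8·94 + 45, so a_0 = 8
94 = 2·45 + 4, so a_1 = 2
45 = 11·4 + 1, so a_2 = 11
4 = 4·1 + 0, so a_3 = 4

[8; 2, 11, 4]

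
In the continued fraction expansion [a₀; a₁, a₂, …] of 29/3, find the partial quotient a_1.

Repeatedly divide and take the remainder:
29 = 9·3 + 2, so a_0 = 9
3 = 1·2 + 1, so a_1 = 1

1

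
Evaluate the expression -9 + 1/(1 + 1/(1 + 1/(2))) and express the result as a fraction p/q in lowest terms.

-42/5

a_0 = -9: -9/1
a_1 = 1: -8/1
a_2 = 1: -17/2
a_3 = 2: -42/5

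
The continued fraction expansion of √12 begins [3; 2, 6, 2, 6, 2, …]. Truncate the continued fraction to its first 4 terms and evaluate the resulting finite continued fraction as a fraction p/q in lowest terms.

97/28

Start with 2.
6 + 1/(2/1) = 6 + 1/2 = 13/2
2 + 1/(13/2) = 2 + 2/13 = 28/13
3 + 1/(28/13) = 3 + 13/28 = 97/28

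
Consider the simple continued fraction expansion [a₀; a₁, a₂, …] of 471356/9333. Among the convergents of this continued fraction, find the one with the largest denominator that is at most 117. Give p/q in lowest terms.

a_0 = 50: 50/1  (≤ bound)
a_1 = 1: 51/1  (≤ bound)
a_2 = 1: 101/2  (≤ bound)
a_3 = 58: 5909/117  (≤ bound)
a_4 = 1: 6010/119  (> 117, stop)

5909/117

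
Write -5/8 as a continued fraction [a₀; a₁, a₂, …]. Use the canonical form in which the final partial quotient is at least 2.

Apply division with remainder until the remainder is 0:
-5 ÷ 8 → quotient -1, remainder 3
8 ÷ 3 → quotient 2, remainder 2
3 ÷ 2 → quotient 1, remainder 1
2 ÷ 1 → quotient 2, remainder 0

[-1; 2, 1, 2]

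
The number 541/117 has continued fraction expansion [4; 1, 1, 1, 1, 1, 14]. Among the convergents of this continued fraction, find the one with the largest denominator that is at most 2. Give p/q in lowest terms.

9/2

List convergents until the denominator exceeds the bound:
a_0 = 4: 4/1  (≤ bound)
a_1 = 1: 5/1  (≤ bound)
a_2 = 1: 9/2  (≤ bound)
a_3 = 1: 14/3  (> 2, stop)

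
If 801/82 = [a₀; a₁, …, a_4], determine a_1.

Apply division with remainder until the remainder is 0:
⌊801/82⌋ = 9, remainder 63
⌊82/63⌋ = 1, remainder 19

1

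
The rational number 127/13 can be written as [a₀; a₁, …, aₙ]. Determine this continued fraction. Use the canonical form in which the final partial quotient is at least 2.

127 ÷ 13 → quotient 9, remainder 10
13 ÷ 10 → quotient 1, remainder 3
10 ÷ 3 → quotient 3, remainder 1
3 ÷ 1 → quotient 3, remainder 0

[9; 1, 3, 3]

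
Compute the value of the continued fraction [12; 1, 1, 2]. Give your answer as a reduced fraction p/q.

63/5

a_0 = 12: 12/1
a_1 = 1: 13/1
a_2 = 1: 25/2
a_3 = 2: 63/5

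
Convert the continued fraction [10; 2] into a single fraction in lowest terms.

Compute successive convergents:
a_0 = 10: 10/1
a_1 = 2: 21/2

21/2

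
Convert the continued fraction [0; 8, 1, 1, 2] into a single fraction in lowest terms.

Starting at the tail and folding back:
Start with 2.
1 + 1/(2/1) = 1 + 1/2 = 3/2
1 + 1/(3/2) = 1 + 2/3 = 5/3
8 + 1/(5/3) = 8 + 3/5 = 43/5
0 + 1/(43/5) = 0 + 5/43 = 5/43

5/43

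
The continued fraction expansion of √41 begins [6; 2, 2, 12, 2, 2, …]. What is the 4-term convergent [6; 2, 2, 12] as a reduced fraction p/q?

397/62

a_0 = 6: 6/1
a_1 = 2: 13/2
a_2 = 2: 32/5
a_3 = 12: 397/62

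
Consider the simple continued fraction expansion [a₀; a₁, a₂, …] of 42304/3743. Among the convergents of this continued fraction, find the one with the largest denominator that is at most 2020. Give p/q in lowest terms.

a_0 = 11: 11/1  (≤ bound)
a_1 = 3: 34/3  (≤ bound)
a_2 = 3: 113/10  (≤ bound)
a_3 = 4: 486/43  (≤ bound)
a_4 = 3: 1571/139  (≤ bound)
a_5 = 8: 13054/1155  (≤ bound)
a_6 = 1: 14625/1294  (≤ bound)
a_7 = 2: 42304/3743  (> 2020, stop)

14625/1294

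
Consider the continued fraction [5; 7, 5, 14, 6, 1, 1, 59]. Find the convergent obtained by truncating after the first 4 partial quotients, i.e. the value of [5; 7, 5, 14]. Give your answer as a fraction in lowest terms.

Collapse the nested fraction from the inside out:
Start with 14.
5 + 1/(14/1) = 5 + 1/14 = 71/14
7 + 1/(71/14) = 7 + 14/71 = 511/71
5 + 1/(511/71) = 5 + 71/511 = 2626/511

2626/511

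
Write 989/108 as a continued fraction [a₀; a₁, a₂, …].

Run the Euclidean algorithm, recording each quotient:
989 = 9·108 + 17, so a_0 = 9
108 = 6·17 + 6, so a_1 = 6
17 = 2·6 + 5, so a_2 = 2
6 = 1·5 + 1, so a_3 = 1
5 = 5·1 + 0, so a_4 = 5

[9; 6, 2, 1, 5]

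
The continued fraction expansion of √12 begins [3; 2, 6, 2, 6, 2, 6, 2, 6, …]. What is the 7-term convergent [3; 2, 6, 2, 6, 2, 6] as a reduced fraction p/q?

Collapse the nested fraction from the inside out:
Start with 6.
2 + 1/(6/1) = 2 + 1/6 = 13/6
6 + 1/(13/6) = 6 + 6/13 = 84/13
2 + 1/(84/13) = 2 + 13/84 = 181/84
6 + 1/(181/84) = 6 + 84/181 = 1170/181
2 + 1/(1170/181) = 2 + 181/1170 = 2521/1170
3 + 1/(2521/1170) = 3 + 1170/2521 = 8733/2521

8733/2521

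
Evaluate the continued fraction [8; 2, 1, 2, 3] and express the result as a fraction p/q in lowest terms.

Work from the innermost term outward:
Start with 3.
2 + 1/(3/1) = 2 + 1/3 = 7/3
1 + 1/(7/3) = 1 + 3/7 = 10/7
2 + 1/(10/7) = 2 + 7/10 = 27/10
8 + 1/(27/10) = 8 + 10/27 = 226/27

226/27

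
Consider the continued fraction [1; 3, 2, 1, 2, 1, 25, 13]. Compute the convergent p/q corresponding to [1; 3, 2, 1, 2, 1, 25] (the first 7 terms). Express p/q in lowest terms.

1235/952

Use the convergent recurrence hₖ = aₖ·hₖ₋₁ + hₖ₋₂ (and likewise for the denominators kₖ):
a_0 = 1: 1/1
a_1 = 3: 4/3
a_2 = 2: 9/7
a_3 = 1: 13/10
a_4 = 2: 35/27
a_5 = 1: 48/37
a_6 = 25: 1235/952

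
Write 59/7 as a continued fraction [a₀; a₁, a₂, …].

[8; 2, 3]

59 = 8·7 + 3, so a_0 = 8
7 = 2·3 + 1, so a_1 = 2
3 = 3·1 + 0, so a_2 = 3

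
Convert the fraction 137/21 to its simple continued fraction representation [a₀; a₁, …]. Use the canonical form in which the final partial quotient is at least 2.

Repeatedly divide and take the remainder:
137 ÷ 21 → quotient 6, remainder 11
21 ÷ 11 → quotient 1, remainder 10
11 ÷ 10 → quotient 1, remainder 1
10 ÷ 1 → quotient 10, remainder 0

[6; 1, 1, 10]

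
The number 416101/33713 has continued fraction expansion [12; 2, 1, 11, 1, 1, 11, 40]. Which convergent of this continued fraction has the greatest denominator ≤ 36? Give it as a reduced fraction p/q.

432/35

a_0 = 12: 12/1  (≤ bound)
a_1 = 2: 25/2  (≤ bound)
a_2 = 1: 37/3  (≤ bound)
a_3 = 11: 432/35  (≤ bound)
a_4 = 1: 469/38  (> 36, stop)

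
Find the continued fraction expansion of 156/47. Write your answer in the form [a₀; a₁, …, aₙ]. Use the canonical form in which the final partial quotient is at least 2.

156 = 3·47 + 15, so a_0 = 3
47 = 3·15 + 2, so a_1 = 3
15 = 7·2 + 1, so a_2 = 7
2 = 2·1 + 0, so a_3 = 2

[3; 3, 7, 2]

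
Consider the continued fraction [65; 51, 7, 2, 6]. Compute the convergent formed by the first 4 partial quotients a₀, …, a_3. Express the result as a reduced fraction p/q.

Start with 2.
7 + 1/(2/1) = 7 + 1/2 = 15/2
51 + 1/(15/2) = 51 + 2/15 = 767/15
65 + 1/(767/15) = 65 + 15/767 = 49870/767

49870/767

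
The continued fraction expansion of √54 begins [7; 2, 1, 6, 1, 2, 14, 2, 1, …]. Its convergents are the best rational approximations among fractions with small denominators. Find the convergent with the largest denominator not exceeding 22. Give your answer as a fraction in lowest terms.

a_0 = 7: 7/1  (≤ bound)
a_1 = 2: 15/2  (≤ bound)
a_2 = 1: 22/3  (≤ bound)
a_3 = 6: 147/20  (≤ bound)
a_4 = 1: 169/23  (> 22, stop)

147/20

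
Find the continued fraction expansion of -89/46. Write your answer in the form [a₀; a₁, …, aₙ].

[-2; 15, 3]

-89 ÷ 46 → quotient -2, remainder 3
46 ÷ 3 → quotient 15, remainder 1
3 ÷ 1 → quotient 3, remainder 0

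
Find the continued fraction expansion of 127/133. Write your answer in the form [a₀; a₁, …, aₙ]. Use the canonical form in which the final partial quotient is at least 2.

[0; 1, 21, 6]

Repeatedly divide and take the remainder:
⌊127/133⌋ = 0, remainder 127
⌊133/127⌋ = 1, remainder 6
⌊127/6⌋ = 21, remainder 1
⌊6/1⌋ = 6, remainder 0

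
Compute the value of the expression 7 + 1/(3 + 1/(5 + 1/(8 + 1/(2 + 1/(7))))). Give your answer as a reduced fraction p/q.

a_0 = 7: 7/1
a_1 = 3: 22/3
a_2 = 5: 117/16
a_3 = 8: 958/131
a_4 = 2: 2033/278
a_5 = 7: 15189/2077

15189/2077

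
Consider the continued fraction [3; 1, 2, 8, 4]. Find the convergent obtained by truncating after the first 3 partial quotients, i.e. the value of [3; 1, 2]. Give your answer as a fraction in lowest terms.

Collapse the nested fraction from the inside out:
Start with 2.
1 + 1/(2/1) = 1 + 1/2 = 3/2
3 + 1/(3/2) = 3 + 2/3 = 11/3

11/3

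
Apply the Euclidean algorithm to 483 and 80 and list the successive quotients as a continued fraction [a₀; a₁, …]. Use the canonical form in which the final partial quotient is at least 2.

[6; 26, 1, 2]

⌊483/80⌋ = 6, remainder 3
⌊80/3⌋ = 26, remainder 2
⌊3/2⌋ = 1, remainder 1
⌊2/1⌋ = 2, remainder 0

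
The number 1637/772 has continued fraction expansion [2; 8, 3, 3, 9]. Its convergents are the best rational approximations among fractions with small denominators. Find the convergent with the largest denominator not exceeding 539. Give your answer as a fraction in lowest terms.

176/83

a_0 = 2: 2/1  (≤ bound)
a_1 = 8: 17/8  (≤ bound)
a_2 = 3: 53/25  (≤ bound)
a_3 = 3: 176/83  (≤ bound)
a_4 = 9: 1637/772  (> 539, stop)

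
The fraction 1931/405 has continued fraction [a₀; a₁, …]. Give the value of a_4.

Run the Euclidean algorithm, recording each quotient:
1931 ÷ 405 → quotient 4, remainder 311
405 ÷ 311 → quotient 1, remainder 94
311 ÷ 94 → quotient 3, remainder 29
94 ÷ 29 → quotient 3, remainder 7
29 ÷ 7 → quotient 4, remainder 1

4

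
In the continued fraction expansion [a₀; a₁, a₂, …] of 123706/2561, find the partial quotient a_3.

123706 = 48·2561 + 778, so a_0 = 48
2561 = 3·778 + 227, so a_1 = 3
778 = 3·227 + 97, so a_2 = 3
227 = 2·97 + 33, so a_3 = 2

2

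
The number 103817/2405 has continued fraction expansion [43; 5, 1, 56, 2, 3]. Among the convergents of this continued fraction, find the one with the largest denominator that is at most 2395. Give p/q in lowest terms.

29699/688

a_0 = 43: 43/1  (≤ bound)
a_1 = 5: 216/5  (≤ bound)
a_2 = 1: 259/6  (≤ bound)
a_3 = 56: 14720/341  (≤ bound)
a_4 = 2: 29699/688  (≤ bound)
a_5 = 3: 103817/2405  (> 2395, stop)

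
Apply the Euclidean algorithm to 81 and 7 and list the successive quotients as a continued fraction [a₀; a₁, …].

81 ÷ 7 → quotient 11, remainder 4
7 ÷ 4 → quotient 1, remainder 3
4 ÷ 3 → quotient 1, remainder 1
3 ÷ 1 → quotient 3, remainder 0

[11; 1, 1, 3]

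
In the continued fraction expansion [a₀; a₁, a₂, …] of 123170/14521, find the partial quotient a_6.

Repeatedly divide and take the remainder:
123170 = 8·14521 + 7002, so a_0 = 8
14521 = 2·7002 + 517, so a_1 = 2
7002 = 13·517 + 281, so a_2 = 13
517 = 1·281 + 236, so a_3 = 1
281 = 1·236 + 45, so a_4 = 1
236 = 5·45 + 11, so a_5 = 5
45 = 4·11 + 1, so a_6 = 4

4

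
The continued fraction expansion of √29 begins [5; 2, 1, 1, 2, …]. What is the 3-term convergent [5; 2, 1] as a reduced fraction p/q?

Work from the innermost term outward:
Start with 1.
2 + 1/(1/1) = 2 + 1/1 = 3/1
5 + 1/(3/1) = 5 + 1/3 = 16/3

16/3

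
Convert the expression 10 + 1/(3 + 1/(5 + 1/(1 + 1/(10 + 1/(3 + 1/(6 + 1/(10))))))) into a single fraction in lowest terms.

422081/40917

a_0 = 10: 10/1
a_1 = 3: 31/3
a_2 = 5: 165/16
a_3 = 1: 196/19
a_4 = 10: 2125/206
a_5 = 3: 6571/637
a_6 = 6: 41551/4028
a_7 = 10: 422081/40917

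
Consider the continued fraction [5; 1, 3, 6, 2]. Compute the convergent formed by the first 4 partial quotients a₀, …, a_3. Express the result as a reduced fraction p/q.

144/25

Use the convergent recurrence hₖ = aₖ·hₖ₋₁ + hₖ₋₂ (and likewise for the denominators kₖ):
a_0 = 5: 5/1
a_1 = 1: 6/1
a_2 = 3: 23/4
a_3 = 6: 144/25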